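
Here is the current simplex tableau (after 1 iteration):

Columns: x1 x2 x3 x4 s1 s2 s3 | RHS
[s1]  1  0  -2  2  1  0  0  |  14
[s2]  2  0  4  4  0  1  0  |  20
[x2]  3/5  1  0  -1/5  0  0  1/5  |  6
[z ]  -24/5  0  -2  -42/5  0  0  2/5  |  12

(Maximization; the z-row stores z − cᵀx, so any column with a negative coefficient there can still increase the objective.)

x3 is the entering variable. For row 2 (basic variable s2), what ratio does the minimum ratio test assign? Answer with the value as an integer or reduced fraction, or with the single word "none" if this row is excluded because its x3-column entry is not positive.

Ratio = RHS / (x3 entry) = 20 / 4 = 5.

5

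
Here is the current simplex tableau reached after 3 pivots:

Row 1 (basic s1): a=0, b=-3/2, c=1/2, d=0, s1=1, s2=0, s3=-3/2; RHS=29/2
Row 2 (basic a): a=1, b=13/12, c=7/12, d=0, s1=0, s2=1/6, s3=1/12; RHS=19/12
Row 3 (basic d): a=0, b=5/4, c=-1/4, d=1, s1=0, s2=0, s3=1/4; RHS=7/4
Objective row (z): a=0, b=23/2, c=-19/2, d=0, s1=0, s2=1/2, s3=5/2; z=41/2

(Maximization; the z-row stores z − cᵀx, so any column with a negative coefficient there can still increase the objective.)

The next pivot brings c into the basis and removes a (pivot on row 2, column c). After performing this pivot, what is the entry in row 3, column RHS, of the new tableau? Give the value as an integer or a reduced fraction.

Pivot element is row 2, column c: 7/12.
Normalize row 2: new (row 2, RHS) = (19/12)/(7/12) = 19/7.
row 3 ← row 3 − (-1/4)·(new row 2): 7/4 − (-1/4)·(19/7) = 17/7.

17/7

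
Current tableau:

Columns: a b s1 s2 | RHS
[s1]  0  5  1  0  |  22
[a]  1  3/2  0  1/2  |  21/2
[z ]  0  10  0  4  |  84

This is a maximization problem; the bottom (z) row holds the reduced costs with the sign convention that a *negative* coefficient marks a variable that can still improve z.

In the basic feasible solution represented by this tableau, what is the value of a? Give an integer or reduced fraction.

a is basic (row 2); its value is the RHS of that row: 21/2.

21/2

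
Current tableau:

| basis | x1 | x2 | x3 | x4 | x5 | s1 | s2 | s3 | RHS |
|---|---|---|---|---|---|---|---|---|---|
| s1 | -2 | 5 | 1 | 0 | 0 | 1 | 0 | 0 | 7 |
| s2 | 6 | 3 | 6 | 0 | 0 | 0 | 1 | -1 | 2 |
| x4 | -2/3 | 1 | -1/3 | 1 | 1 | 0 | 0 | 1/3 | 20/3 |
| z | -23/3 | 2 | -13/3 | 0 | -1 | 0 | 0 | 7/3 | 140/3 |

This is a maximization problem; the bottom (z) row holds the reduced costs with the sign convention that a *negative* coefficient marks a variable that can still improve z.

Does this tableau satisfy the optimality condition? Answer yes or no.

Column x1 has objective-row coefficient -23/3, which is negative; an improving pivot exists, so not yet optimal.

no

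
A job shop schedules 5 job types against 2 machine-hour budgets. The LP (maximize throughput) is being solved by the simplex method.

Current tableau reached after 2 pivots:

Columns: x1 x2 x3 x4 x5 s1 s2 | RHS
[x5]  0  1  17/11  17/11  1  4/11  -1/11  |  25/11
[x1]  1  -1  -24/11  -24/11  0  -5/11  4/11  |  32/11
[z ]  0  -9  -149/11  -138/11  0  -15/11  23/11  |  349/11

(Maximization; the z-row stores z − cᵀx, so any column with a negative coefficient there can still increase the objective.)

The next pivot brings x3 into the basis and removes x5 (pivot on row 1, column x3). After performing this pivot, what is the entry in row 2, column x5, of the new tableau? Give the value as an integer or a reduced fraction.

24/17

Pivot element is row 1, column x3: 17/11.
Normalize row 1: new (row 1, x5) = 1/(17/11) = 11/17.
row 2 ← row 2 − (-24/11)·(new row 1): 0 − (-24/11)·(11/17) = 24/17.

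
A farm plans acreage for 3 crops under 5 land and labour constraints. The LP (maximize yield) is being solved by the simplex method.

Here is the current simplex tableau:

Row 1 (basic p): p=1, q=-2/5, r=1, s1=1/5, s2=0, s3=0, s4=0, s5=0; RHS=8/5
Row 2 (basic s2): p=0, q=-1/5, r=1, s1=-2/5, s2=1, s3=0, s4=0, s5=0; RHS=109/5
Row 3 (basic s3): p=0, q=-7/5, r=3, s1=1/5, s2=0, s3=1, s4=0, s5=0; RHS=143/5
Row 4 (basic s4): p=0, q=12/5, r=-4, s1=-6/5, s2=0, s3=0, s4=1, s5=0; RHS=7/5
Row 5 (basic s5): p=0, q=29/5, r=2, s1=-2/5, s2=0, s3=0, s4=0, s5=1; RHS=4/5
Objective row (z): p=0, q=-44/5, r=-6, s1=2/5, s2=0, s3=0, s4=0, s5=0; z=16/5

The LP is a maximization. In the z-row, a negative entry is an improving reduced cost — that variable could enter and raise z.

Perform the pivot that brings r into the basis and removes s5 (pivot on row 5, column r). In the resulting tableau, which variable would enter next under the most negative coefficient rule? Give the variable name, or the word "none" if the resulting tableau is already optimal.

Pivot element 2. New z-row = old z-row − (-6)·(row 5/2).
Updated z-row coefficients: p: 0, q: 43/5, r: 0, s1: -4/5, s2: 0, s3: 0, s4: 0, s5: 3.
The most negative is -4/5 in column s1, so s1 would enter next.

s1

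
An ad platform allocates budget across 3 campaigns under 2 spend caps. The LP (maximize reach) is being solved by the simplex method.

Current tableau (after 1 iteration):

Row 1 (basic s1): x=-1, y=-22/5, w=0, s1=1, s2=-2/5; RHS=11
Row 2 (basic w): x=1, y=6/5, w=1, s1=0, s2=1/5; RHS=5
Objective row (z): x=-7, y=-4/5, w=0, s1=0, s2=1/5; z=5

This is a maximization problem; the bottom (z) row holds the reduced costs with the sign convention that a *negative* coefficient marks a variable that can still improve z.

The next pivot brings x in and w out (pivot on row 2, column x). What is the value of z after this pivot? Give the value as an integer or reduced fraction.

40

Minimum ratio for x: 5/1 = 5.
z changes by −(z-row coeff of x)·ratio = −(-7)·5 = 35.
New z = 5 + 35 = 40.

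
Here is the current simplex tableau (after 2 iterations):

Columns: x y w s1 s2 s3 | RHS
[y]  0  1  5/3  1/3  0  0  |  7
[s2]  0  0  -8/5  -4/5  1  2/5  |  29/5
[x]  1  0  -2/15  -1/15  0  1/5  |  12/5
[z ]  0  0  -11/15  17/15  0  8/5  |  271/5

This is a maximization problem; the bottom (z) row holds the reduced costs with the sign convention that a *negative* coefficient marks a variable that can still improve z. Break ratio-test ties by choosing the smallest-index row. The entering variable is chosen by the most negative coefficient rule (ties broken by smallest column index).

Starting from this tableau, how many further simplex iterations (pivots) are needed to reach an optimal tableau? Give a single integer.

1

pivot: w in, y out → z = 1432/25
No improving column remains; optimal.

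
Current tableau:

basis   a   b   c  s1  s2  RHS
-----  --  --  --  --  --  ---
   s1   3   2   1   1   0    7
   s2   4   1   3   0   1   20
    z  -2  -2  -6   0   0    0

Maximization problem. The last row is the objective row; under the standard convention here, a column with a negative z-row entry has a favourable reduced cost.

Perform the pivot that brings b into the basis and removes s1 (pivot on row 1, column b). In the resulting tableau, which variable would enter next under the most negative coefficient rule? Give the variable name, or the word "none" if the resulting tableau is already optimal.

c

Pivot element 2. New z-row = old z-row − (-2)·(row 1/2).
Updated z-row coefficients: a: 1, b: 0, c: -5, s1: 1, s2: 0.
The most negative is -5 in column c, so c would enter next.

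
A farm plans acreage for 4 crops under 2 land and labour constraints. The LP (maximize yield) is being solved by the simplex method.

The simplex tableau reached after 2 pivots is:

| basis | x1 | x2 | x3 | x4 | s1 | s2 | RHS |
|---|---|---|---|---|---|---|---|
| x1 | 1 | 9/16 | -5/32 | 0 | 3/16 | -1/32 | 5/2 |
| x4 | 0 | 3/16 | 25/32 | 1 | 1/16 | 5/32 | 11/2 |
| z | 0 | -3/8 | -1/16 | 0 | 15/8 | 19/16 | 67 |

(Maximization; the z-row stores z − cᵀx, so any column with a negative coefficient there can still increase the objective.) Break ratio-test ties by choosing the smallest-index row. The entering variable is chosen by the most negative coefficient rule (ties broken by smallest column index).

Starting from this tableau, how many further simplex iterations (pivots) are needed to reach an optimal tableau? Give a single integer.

2

pivot: x2 in, x1 out → z = 206/3
pivot: x3 in, x4 out → z = 348/5
No improving column remains; optimal.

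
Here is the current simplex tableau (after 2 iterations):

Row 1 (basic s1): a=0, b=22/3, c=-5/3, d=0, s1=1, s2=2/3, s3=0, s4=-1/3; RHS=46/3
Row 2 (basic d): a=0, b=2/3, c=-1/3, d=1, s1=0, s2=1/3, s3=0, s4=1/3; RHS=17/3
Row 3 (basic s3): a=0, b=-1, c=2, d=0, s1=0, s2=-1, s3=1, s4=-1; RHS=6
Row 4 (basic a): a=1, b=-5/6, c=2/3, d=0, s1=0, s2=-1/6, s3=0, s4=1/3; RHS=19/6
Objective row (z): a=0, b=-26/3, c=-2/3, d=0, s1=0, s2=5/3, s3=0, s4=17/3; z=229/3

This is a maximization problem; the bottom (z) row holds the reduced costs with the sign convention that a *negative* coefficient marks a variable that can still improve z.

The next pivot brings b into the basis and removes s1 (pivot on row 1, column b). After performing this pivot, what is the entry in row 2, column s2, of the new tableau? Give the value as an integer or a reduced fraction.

3/11

Pivot element is row 1, column b: 22/3.
Normalize row 1: new (row 1, s2) = (2/3)/(22/3) = 1/11.
row 2 ← row 2 − (2/3)·(new row 1): 1/3 − (2/3)·(1/11) = 3/11.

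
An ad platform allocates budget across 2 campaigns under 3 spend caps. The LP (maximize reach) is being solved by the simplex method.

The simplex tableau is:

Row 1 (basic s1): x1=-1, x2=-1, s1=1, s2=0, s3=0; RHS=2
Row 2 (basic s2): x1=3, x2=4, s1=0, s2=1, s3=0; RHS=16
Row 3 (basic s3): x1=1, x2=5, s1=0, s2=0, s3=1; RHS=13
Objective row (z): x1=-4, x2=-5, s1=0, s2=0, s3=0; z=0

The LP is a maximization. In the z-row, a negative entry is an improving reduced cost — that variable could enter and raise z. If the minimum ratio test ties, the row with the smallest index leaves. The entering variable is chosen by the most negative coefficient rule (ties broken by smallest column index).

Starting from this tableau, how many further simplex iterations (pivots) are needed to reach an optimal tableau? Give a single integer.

pivot: x2 in, s3 out → z = 13
pivot: x1 in, s2 out → z = 227/11
pivot: s3 in, x2 out → z = 64/3
No improving column remains; optimal.

3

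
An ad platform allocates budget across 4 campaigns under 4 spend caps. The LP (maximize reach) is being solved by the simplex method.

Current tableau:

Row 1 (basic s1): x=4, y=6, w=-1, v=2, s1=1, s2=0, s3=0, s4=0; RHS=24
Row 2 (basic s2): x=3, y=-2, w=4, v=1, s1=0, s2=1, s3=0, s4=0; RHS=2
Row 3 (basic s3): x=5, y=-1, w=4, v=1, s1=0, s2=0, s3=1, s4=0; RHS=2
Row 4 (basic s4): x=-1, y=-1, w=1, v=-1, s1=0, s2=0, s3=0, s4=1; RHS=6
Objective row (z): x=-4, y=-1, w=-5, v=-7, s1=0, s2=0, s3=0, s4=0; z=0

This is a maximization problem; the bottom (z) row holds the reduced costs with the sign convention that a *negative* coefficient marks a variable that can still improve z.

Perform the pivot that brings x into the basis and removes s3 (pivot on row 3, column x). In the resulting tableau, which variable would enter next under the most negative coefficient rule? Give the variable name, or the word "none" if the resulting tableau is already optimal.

v

Pivot element 5. New z-row = old z-row − (-4)·(row 3/5).
Updated z-row coefficients: x: 0, y: -9/5, w: -9/5, v: -31/5, s1: 0, s2: 0, s3: 4/5, s4: 0.
The most negative is -31/5 in column v, so v would enter next.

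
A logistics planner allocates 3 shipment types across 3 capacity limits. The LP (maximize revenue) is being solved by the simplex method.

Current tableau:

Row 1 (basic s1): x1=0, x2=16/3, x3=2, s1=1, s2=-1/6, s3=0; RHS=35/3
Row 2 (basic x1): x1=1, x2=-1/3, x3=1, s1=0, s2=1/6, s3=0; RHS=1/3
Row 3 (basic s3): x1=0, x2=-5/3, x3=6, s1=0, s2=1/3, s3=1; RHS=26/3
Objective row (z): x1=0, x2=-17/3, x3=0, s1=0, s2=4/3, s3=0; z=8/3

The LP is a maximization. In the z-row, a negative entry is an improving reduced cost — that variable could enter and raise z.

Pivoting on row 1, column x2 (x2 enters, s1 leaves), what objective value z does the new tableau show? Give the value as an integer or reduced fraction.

241/16

Minimum ratio for x2: (35/3)/(16/3) = 35/16.
z changes by −(z-row coeff of x2)·ratio = −(-17/3)·(35/16) = 595/48.
New z = 8/3 + (595/48) = 241/16.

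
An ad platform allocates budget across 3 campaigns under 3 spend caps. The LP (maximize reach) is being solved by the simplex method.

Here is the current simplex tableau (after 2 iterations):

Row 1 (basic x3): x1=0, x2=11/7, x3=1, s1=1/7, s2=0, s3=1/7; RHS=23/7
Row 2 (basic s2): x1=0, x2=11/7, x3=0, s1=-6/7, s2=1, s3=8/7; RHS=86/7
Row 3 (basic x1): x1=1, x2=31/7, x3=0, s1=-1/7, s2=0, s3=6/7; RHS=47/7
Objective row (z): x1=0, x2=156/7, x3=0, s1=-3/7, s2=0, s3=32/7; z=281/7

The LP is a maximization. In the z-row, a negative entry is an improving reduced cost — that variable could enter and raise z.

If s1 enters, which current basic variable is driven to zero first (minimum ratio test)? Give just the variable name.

Ratios: row 1 (x3): (23/7)/(1/7) = 23; row 2 (s2): entry -6/7 ≤ 0, skip; row 3 (x1): entry -1/7 ≤ 0, skip.
Minimum ratio 23 is in the x3 row, so x3 leaves.

x3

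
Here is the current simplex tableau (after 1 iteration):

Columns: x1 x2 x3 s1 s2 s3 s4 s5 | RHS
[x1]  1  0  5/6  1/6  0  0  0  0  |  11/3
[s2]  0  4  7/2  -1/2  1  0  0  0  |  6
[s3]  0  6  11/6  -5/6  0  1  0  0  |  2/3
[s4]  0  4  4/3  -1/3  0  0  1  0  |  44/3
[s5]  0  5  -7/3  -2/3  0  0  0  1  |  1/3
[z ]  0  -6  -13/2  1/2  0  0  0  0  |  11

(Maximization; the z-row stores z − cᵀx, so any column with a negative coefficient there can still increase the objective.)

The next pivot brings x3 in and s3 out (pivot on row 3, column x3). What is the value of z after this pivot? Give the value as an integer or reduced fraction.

147/11

Minimum ratio for x3: (2/3)/(11/6) = 4/11.
z changes by −(z-row coeff of x3)·ratio = −(-13/2)·(4/11) = 26/11.
New z = 11 + (26/11) = 147/11.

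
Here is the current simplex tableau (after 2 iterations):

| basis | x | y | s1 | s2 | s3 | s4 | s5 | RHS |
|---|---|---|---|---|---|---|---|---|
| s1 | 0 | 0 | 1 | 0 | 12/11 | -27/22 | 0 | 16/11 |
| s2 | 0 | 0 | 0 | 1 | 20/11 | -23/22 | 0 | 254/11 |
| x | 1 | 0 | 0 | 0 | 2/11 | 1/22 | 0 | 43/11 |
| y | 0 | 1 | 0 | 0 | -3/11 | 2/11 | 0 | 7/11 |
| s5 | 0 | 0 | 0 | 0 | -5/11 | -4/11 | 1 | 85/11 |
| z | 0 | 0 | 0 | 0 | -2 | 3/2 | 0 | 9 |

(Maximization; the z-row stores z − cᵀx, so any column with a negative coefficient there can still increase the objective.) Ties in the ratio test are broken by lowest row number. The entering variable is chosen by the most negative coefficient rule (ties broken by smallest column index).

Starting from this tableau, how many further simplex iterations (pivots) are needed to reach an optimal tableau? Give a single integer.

pivot: s3 in, s1 out → z = 35/3
pivot: s4 in, x out → z = 68/3
No improving column remains; optimal.

2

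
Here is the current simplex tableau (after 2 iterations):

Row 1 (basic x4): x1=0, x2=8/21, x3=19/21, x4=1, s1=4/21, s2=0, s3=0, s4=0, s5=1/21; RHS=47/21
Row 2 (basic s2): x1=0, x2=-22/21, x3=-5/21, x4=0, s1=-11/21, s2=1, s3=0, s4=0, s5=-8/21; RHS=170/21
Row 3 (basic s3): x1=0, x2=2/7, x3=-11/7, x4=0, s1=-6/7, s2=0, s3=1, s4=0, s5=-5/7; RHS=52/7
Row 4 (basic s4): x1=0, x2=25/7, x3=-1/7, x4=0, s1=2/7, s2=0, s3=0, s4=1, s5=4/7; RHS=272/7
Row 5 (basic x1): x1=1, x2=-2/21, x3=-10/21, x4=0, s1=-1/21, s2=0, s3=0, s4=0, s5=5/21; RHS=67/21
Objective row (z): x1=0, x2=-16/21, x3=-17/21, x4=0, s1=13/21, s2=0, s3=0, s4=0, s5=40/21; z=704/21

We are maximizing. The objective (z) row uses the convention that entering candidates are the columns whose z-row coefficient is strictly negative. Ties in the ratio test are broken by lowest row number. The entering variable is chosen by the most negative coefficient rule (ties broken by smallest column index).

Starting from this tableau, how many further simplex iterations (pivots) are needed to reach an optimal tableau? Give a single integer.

pivot: x3 in, x4 out → z = 675/19
pivot: x2 in, x3 out → z = 38
No improving column remains; optimal.

2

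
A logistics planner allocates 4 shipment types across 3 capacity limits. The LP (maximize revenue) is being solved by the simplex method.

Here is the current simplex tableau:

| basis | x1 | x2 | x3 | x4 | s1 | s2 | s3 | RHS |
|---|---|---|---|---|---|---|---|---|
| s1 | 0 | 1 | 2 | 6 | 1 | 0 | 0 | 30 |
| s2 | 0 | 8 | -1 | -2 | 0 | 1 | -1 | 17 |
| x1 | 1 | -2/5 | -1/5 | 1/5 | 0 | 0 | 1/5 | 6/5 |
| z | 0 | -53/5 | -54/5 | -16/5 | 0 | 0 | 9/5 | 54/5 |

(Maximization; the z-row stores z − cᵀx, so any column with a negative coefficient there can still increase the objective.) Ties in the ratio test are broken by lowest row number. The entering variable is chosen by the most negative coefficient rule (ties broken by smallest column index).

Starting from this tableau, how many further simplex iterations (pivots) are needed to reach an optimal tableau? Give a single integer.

2

pivot: x3 in, s1 out → z = 864/5
pivot: x2 in, s2 out → z = 16352/85
No improving column remains; optimal.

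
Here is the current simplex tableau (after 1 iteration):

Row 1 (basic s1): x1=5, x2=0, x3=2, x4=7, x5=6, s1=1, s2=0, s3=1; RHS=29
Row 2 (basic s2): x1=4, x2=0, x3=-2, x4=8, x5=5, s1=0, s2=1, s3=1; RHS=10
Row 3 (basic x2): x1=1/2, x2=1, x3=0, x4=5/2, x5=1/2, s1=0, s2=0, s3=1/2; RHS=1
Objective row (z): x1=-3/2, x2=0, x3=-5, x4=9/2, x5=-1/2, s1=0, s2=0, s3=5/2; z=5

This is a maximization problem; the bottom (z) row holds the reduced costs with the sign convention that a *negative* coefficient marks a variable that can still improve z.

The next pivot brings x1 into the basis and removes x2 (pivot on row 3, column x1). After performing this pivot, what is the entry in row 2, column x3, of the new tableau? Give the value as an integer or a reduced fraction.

Pivot element is row 3, column x1: 1/2.
Normalize row 3: new (row 3, x3) = 0/(1/2) = 0.
row 2 ← row 2 − 4·(new row 3): -2 − 4·0 = -2.

-2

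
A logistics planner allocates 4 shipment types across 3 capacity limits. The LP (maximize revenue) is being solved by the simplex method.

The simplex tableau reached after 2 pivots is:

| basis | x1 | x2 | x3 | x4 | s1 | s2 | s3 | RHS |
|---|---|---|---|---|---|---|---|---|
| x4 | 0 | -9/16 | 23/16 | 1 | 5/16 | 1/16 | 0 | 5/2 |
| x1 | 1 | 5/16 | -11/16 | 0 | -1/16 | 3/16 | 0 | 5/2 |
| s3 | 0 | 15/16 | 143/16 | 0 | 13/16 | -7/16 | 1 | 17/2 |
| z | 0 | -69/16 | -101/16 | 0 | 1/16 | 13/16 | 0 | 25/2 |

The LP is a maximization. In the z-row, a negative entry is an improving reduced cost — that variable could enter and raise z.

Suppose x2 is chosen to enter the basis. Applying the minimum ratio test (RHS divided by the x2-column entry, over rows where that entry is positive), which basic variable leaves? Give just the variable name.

x1

Ratios: row 1 (x4): entry -9/16 ≤ 0, skip; row 2 (x1): (5/2)/(5/16) = 8; row 3 (s3): (17/2)/(15/16) = 136/15.
Minimum ratio 8 is in the x1 row, so x1 leaves.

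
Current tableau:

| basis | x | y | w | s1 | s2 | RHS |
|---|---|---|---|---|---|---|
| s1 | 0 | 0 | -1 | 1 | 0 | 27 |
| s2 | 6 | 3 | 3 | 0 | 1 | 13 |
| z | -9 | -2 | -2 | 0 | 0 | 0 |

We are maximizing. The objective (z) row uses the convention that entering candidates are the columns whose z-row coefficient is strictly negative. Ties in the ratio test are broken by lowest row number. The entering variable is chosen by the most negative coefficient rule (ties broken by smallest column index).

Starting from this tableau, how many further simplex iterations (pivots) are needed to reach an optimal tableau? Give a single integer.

pivot: x in, s2 out → z = 39/2
No improving column remains; optimal.

1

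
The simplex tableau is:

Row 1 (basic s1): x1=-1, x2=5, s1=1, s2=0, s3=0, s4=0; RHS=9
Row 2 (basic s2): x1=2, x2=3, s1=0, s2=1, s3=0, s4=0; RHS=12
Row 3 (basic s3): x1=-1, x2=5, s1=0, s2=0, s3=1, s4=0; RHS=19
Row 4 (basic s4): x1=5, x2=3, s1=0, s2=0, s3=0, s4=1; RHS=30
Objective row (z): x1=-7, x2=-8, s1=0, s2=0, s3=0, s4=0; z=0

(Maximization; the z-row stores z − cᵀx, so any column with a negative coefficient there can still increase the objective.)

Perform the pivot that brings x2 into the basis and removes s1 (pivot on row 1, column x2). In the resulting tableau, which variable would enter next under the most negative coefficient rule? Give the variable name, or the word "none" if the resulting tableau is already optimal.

x1

Pivot element 5. New z-row = old z-row − (-8)·(row 1/5).
Updated z-row coefficients: x1: -43/5, x2: 0, s1: 8/5, s2: 0, s3: 0, s4: 0.
The most negative is -43/5 in column x1, so x1 would enter next.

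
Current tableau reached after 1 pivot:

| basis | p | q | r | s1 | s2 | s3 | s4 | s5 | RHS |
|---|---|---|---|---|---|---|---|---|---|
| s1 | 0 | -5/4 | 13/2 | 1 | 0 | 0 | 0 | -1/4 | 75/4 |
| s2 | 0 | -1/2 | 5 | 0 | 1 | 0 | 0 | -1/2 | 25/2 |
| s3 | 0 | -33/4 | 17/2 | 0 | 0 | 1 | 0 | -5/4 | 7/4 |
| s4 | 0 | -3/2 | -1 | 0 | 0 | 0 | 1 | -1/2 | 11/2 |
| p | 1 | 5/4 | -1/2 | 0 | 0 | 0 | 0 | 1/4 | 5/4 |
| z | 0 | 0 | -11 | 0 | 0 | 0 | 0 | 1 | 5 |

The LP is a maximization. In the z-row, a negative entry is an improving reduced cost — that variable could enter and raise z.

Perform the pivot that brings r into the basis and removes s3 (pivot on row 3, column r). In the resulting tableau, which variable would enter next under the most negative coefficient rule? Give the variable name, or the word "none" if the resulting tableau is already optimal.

q

Pivot element 17/2. New z-row = old z-row − (-11)·(row 3/(17/2)).
Updated z-row coefficients: p: 0, q: -363/34, r: 0, s1: 0, s2: 0, s3: 22/17, s4: 0, s5: -21/34.
The most negative is -363/34 in column q, so q would enter next.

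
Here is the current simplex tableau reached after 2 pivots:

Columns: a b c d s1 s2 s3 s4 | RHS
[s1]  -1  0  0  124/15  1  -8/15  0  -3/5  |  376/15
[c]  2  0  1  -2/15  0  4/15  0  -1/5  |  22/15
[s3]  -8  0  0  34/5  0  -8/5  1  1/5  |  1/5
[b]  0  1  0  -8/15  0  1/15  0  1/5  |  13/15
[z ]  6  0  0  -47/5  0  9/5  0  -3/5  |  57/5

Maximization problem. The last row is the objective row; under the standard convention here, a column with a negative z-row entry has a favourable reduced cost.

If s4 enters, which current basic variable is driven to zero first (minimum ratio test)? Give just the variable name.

Ratios: row 1 (s1): entry -3/5 ≤ 0, skip; row 2 (c): entry -1/5 ≤ 0, skip; row 3 (s3): (1/5)/(1/5) = 1; row 4 (b): (13/15)/(1/5) = 13/3.
Minimum ratio 1 is in the s3 row, so s3 leaves.

s3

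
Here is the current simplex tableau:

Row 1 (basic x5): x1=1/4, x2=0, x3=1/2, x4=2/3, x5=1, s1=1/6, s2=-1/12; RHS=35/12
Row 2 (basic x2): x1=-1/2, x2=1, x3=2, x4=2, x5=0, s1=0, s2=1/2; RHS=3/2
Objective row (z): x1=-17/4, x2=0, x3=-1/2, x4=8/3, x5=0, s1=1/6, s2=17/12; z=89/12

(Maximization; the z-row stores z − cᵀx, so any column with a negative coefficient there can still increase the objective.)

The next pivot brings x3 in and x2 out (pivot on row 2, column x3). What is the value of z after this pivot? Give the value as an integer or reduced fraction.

Minimum ratio for x3: (3/2)/2 = 3/4.
z changes by −(z-row coeff of x3)·ratio = −(-1/2)·(3/4) = 3/8.
New z = 89/12 + (3/8) = 187/24.

187/24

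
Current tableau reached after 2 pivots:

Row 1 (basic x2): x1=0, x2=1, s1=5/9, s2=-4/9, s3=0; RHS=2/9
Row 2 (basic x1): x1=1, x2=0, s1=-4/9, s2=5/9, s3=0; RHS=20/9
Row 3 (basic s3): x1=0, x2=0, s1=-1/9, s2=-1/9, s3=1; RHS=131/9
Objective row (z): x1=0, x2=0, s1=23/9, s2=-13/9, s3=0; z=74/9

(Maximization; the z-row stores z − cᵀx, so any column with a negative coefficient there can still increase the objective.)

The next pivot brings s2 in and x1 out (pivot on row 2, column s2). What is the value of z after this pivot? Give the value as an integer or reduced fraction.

14

Minimum ratio for s2: (20/9)/(5/9) = 4.
z changes by −(z-row coeff of s2)·ratio = −(-13/9)·4 = 52/9.
New z = 74/9 + (52/9) = 14.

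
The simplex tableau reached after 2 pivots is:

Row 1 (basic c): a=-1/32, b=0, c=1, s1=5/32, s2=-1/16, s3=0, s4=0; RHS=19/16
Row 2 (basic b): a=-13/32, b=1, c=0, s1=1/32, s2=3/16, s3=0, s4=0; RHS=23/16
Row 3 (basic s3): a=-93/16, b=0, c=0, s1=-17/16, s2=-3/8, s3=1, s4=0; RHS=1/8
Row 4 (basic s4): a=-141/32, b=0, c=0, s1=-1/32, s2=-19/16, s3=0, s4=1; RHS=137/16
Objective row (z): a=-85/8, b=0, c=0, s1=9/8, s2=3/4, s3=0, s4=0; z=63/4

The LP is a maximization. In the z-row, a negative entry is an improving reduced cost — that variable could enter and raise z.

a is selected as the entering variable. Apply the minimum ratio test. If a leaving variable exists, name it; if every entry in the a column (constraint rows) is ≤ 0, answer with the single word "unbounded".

a-column entries: row 1: -1/32, row 2: -13/32, row 3: -93/16, row 4: -141/32. All ≤ 0, so a can increase without bound; the LP is unbounded in this direction.

unbounded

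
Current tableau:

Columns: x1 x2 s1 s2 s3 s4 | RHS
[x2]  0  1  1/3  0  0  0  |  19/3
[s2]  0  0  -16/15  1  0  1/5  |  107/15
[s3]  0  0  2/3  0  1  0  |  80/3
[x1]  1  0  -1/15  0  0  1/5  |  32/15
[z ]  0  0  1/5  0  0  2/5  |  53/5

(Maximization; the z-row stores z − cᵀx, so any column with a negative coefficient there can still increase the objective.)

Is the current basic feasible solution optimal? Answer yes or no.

No objective-row coefficient is strictly negative, so no entering variable exists; the tableau is optimal.

yes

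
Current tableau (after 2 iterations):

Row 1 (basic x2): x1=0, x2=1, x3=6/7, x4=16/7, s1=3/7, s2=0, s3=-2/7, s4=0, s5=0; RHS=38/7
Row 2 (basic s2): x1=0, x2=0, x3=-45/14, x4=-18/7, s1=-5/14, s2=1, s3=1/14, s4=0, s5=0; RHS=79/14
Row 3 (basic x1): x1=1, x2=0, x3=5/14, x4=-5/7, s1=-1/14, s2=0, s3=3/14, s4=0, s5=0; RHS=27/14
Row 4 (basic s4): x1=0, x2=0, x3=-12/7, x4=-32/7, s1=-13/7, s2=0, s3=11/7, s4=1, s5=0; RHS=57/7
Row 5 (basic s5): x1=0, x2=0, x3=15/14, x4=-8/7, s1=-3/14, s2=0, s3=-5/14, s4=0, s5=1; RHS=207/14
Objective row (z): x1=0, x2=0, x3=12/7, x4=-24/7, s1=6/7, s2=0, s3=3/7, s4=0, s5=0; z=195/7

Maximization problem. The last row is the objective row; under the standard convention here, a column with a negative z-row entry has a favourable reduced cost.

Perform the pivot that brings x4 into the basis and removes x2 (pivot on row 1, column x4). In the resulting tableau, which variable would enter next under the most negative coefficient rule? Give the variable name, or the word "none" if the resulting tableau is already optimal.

Pivot element 16/7. New z-row = old z-row − (-24/7)·(row 1/(16/7)).
Updated z-row coefficients: x1: 0, x2: 3/2, x3: 3, x4: 0, s1: 3/2, s2: 0, s3: 0, s4: 0, s5: 0.
No coefficient is strictly negative; the tableau after this pivot is optimal.

none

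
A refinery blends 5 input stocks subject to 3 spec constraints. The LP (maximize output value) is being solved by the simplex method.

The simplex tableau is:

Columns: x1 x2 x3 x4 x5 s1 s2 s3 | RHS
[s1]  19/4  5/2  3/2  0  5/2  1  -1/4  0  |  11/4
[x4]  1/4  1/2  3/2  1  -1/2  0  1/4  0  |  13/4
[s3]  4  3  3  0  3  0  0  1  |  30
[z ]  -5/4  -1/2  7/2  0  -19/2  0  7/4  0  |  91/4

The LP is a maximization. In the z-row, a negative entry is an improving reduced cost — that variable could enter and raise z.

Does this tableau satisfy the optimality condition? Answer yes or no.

Column x1 has objective-row coefficient -5/4, which is negative; an improving pivot exists, so not yet optimal.

no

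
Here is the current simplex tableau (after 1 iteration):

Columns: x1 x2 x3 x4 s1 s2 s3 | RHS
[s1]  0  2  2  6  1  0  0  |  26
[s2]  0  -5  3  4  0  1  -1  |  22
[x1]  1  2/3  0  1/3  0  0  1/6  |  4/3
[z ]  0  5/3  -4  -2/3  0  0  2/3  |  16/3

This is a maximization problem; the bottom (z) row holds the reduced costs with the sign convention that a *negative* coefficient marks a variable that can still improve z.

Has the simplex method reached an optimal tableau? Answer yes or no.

Column x3 has objective-row coefficient -4, which is negative; an improving pivot exists, so not yet optimal.

no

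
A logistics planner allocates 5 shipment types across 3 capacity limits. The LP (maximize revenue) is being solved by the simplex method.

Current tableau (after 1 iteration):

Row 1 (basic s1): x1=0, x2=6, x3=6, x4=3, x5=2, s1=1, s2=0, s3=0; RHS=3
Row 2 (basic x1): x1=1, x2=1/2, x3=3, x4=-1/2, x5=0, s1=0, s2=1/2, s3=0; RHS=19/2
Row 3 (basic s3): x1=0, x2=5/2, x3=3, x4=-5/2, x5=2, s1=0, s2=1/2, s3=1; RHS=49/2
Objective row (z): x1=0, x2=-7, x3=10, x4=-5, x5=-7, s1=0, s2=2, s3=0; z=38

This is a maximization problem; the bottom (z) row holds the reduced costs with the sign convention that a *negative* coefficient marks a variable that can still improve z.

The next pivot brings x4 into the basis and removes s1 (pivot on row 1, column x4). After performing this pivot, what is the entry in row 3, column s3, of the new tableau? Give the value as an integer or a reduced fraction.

1

Pivot element is row 1, column x4: 3.
Normalize row 1: new (row 1, s3) = 0/3 = 0.
row 3 ← row 3 − (-5/2)·(new row 1): 1 − (-5/2)·0 = 1.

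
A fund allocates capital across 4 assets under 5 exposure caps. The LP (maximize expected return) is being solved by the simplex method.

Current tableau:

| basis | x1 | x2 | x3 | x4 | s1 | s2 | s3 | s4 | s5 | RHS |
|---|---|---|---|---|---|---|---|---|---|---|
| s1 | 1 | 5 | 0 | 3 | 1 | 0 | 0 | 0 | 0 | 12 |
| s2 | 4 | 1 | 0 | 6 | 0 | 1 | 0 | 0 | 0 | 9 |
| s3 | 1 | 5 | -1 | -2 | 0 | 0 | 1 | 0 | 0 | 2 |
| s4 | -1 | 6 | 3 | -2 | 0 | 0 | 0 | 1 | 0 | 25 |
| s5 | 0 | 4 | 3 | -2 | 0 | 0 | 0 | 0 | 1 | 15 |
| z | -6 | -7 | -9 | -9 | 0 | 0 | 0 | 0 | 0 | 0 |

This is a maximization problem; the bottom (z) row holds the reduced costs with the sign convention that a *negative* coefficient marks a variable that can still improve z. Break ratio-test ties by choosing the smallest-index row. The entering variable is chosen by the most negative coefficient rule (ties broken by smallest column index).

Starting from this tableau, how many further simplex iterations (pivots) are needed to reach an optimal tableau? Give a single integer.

2

pivot: x3 in, s5 out → z = 45
pivot: x4 in, s2 out → z = 135/2
No improving column remains; optimal.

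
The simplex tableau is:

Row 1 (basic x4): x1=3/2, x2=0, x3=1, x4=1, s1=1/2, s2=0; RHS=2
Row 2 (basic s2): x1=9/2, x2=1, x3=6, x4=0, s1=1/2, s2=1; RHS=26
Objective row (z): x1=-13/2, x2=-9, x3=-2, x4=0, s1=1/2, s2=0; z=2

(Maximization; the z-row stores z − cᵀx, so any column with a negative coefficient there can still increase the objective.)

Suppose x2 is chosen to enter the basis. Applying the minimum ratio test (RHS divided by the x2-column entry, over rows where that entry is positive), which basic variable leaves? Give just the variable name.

Ratios: row 1 (x4): entry 0 ≤ 0, skip; row 2 (s2): 26/1 = 26.
Minimum ratio 26 is in the s2 row, so s2 leaves.

s2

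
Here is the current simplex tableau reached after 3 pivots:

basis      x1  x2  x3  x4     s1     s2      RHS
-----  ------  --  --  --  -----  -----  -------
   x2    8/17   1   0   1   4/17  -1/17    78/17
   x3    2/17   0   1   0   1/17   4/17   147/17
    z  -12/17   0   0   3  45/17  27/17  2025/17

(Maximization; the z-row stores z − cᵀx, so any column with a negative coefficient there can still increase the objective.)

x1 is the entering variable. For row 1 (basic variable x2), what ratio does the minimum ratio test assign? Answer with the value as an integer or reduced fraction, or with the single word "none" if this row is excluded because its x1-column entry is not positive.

Ratio = RHS / (x1 entry) = (78/17) / (8/17) = 39/4.

39/4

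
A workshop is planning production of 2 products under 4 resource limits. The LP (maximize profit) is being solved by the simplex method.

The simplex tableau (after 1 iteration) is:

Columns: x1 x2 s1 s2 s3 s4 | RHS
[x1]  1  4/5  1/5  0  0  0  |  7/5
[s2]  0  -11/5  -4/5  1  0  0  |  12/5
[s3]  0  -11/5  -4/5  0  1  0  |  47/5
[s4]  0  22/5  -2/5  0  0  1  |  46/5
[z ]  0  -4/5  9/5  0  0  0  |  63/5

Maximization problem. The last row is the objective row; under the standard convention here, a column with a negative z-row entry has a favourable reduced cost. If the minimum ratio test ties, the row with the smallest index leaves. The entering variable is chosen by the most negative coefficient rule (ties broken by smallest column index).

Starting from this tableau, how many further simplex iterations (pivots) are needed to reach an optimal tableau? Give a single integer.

1

pivot: x2 in, x1 out → z = 14
No improving column remains; optimal.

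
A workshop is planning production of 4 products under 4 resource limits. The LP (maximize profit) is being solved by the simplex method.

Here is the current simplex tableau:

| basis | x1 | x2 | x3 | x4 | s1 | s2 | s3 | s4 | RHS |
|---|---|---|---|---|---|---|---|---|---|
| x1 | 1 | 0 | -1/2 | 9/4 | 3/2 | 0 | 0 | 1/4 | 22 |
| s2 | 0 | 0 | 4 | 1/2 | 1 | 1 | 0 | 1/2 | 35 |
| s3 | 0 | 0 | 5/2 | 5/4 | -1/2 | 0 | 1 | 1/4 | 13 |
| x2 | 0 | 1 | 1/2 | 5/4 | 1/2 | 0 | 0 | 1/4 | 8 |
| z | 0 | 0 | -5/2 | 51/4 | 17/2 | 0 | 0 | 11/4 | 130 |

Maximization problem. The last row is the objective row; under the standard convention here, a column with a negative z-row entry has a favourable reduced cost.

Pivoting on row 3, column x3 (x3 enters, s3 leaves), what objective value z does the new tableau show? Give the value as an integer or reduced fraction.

143

Minimum ratio for x3: 13/(5/2) = 26/5.
z changes by −(z-row coeff of x3)·ratio = −(-5/2)·(26/5) = 13.
New z = 130 + 13 = 143.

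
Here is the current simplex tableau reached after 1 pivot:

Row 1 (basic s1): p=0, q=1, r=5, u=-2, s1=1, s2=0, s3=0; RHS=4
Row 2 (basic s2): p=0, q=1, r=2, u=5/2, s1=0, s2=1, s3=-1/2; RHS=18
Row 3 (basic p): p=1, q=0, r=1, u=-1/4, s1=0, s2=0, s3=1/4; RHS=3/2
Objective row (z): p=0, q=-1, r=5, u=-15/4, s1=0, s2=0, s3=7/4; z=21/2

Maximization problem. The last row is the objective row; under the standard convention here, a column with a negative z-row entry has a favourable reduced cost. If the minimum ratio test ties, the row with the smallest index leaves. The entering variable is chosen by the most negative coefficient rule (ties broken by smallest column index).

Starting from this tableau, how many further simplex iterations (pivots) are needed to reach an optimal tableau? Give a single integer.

pivot: u in, s2 out → z = 75/2
No improving column remains; optimal.

1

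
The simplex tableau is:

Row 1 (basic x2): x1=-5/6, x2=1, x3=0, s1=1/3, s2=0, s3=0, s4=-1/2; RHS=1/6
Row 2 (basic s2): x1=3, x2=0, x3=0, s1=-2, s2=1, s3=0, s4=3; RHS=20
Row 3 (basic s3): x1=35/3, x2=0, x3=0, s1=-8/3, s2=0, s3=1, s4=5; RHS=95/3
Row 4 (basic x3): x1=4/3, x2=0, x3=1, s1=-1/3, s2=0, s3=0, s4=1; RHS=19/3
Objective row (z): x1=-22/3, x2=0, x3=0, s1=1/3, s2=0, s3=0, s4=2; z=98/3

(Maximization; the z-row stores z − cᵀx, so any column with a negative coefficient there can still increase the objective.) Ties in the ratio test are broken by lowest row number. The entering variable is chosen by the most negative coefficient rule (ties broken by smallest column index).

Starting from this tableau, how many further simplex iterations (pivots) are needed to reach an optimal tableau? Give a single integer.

2

pivot: x1 in, s3 out → z = 368/7
pivot: s1 in, x2 out → z = 377/5
No improving column remains; optimal.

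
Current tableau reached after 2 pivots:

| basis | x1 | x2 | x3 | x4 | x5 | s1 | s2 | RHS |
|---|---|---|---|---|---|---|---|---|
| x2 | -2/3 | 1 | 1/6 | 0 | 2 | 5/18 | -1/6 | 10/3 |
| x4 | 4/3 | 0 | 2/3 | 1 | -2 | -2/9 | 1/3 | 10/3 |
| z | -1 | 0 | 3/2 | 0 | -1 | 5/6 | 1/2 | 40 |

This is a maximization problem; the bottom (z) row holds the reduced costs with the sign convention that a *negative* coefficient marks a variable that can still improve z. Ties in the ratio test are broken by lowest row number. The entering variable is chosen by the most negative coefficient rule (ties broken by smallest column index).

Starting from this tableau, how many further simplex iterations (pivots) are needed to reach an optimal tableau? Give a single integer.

pivot: x1 in, x4 out → z = 85/2
pivot: x5 in, x2 out → z = 55
No improving column remains; optimal.

2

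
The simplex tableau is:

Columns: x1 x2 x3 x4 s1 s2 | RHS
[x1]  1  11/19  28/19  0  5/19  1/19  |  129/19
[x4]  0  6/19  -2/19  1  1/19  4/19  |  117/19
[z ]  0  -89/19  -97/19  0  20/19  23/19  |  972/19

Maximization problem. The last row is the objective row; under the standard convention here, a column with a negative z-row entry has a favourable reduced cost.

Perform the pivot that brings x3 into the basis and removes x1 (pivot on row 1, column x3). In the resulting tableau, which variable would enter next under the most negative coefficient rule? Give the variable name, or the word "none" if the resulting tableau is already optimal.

Pivot element 28/19. New z-row = old z-row − (-97/19)·(row 1/(28/19)).
Updated z-row coefficients: x1: 97/28, x2: -75/28, x3: 0, x4: 0, s1: 55/28, s2: 39/28.
The most negative is -75/28 in column x2, so x2 would enter next.

x2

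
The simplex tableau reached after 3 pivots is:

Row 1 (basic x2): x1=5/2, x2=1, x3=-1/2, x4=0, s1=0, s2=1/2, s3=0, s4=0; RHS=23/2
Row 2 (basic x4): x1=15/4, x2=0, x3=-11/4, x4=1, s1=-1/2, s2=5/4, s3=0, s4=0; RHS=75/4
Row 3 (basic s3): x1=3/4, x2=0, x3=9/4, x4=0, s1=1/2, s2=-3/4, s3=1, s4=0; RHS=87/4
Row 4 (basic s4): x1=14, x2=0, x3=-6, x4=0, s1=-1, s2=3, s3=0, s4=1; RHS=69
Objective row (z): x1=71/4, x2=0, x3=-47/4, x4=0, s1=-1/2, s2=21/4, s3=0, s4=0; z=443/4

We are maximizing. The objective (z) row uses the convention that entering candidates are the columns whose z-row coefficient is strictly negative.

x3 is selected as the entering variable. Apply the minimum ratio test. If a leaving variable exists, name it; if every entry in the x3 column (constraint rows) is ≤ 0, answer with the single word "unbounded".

Ratios: row 1 (x2): entry -1/2 ≤ 0, skip; row 2 (x4): entry -11/4 ≤ 0, skip; row 3 (s3): (87/4)/(9/4) = 29/3; row 4 (s4): entry -6 ≤ 0, skip.
Minimum ratio is in the s3 row, so s3 leaves.

s3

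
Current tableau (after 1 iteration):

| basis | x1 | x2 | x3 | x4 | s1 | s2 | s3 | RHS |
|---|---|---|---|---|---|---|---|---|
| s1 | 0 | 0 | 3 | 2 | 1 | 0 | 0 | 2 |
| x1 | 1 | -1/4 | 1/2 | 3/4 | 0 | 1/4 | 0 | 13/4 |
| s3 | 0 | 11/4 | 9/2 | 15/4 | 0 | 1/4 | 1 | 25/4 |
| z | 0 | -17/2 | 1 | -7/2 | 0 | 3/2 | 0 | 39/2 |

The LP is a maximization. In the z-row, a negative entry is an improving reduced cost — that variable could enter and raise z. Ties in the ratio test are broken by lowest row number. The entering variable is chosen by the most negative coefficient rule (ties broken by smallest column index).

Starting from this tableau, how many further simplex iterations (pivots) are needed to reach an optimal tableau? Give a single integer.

1

pivot: x2 in, s3 out → z = 427/11
No improving column remains; optimal.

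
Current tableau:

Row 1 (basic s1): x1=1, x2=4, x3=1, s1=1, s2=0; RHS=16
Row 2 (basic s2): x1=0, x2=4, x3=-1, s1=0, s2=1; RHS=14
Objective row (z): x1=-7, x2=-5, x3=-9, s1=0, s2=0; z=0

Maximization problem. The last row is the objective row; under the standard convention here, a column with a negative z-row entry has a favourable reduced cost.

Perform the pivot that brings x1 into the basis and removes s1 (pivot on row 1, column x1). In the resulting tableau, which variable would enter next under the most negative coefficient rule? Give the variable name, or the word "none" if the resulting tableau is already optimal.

x3

Pivot element 1. New z-row = old z-row − (-7)·(row 1/1).
Updated z-row coefficients: x1: 0, x2: 23, x3: -2, s1: 7, s2: 0.
The most negative is -2 in column x3, so x3 would enter next.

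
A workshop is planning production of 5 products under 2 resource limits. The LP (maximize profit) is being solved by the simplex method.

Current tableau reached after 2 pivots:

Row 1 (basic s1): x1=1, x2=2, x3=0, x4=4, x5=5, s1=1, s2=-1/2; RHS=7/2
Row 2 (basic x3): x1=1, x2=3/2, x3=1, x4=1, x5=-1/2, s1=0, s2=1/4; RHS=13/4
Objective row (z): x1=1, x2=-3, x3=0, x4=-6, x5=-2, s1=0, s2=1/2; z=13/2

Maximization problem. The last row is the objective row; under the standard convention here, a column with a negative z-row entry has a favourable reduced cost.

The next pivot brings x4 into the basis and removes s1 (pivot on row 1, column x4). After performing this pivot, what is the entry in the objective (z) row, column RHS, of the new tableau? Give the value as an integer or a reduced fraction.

47/4

Pivot element is row 1, column x4: 4.
Normalize row 1: new (row 1, RHS) = (7/2)/4 = 7/8.
z-row ← z-row − (-6)·(new row 1): 13/2 − (-6)·(7/8) = 47/4.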